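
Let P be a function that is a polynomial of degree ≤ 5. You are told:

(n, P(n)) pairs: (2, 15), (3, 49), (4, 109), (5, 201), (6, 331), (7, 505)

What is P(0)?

1

First differences: 34, 60, 92, 130, 174. Second differences: 26, 32, 38, 44. Third differences: 6, 6, 6.
Level-3 differences are constant, so P has degree 3.
Fitting a degree-3 polynomial gives P(n) = n³ + 4n² - 5n + 1.
The constant term is P(0) = 1.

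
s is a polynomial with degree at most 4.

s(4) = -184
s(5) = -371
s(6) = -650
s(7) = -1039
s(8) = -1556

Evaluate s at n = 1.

First differences: -187, -279, -389, -517. Second differences: -92, -110, -128. Third differences: -18, -18.
Level-3 differences are constant, so s has degree 3.
Fitting a degree-3 polynomial gives s(n) = -3n³ - n² + 5n + 4.
Then s(1) = 5.

5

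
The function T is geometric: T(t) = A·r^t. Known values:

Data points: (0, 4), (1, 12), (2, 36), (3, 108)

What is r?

3

Consecutive ratio: 12/4 = 3, and 36/12 = 3, so r = 3.
Then A·3^0 = 4 gives A = 4, and T(t) = 4·3^t.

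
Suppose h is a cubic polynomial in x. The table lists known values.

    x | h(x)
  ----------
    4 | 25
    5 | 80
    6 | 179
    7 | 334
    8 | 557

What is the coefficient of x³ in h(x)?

First differences: 55, 99, 155, 223. Second differences: 44, 56, 68. Third differences: 12, 12.
Level-3 differences are constant, so h has degree 3.
Fitting a degree-3 polynomial gives h(x) = 2x³ - 8x² + 5x + 5.
The coefficient of x³ is 2.

2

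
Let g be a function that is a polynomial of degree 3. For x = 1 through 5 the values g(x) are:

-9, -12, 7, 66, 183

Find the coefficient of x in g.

First differences: -3, 19, 59, 117. Second differences: 22, 40, 58. Third differences: 18, 18.
Level-3 differences are constant, so g has degree 3.
Fitting a degree-3 polynomial gives g(x) = 3x³ - 7x² - 3x - 2.
The coefficient of x is -3.

-3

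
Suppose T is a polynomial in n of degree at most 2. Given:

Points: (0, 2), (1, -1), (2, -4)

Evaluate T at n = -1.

5

First differences: -3, -3.
Level-1 differences are constant, so T has degree 1.
Fitting a degree-1 polynomial gives T(n) = -3n + 2.
Then T(-1) = 5.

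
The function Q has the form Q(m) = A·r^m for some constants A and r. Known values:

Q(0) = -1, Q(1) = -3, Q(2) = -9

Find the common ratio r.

3

Consecutive ratio: -3/(-1) = 3, and -9/(-3) = 3, so r = 3.
Then A·3^0 = -1 gives A = -1, and Q(m) = -1·3^m.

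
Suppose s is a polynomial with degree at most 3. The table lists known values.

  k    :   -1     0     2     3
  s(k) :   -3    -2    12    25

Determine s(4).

Write s(k) = ak³ + bk² + ck + d; the 4 given values yield a linear system in the 4 coefficients.
Solving, the leading coefficient vanishes, and s(k) = 2k² + 3k - 2.
Then s(4) = 42.

42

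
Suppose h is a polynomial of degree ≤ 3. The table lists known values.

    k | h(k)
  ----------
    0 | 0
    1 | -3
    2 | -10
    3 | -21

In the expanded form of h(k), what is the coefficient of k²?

-2

First differences: -3, -7, -11. Second differences: -4, -4.
Level-2 differences are constant, so h has degree 2.
Fitting a degree-2 polynomial gives h(k) = -2k² - k.
The coefficient of k² is -2.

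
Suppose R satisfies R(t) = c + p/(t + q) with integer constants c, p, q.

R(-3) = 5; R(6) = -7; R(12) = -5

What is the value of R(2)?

-15

(R(t) − c)(t + q) = p for each data point; the three points give a linear system in c and q, then p follows.
Solving: c = -3, q = 0, p = -24, so R(t) = -3 − 24/(t + 0).
Then R(2) = -3 − 24/2 = -15.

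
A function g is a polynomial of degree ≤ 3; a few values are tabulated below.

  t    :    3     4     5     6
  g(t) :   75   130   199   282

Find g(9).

First differences: 55, 69, 83. Second differences: 14, 14.
Level-2 differences are constant, so g has degree 2.
Fitting a degree-2 polynomial gives g(t) = 7t² + 6t - 6.
Then g(9) = 615.

615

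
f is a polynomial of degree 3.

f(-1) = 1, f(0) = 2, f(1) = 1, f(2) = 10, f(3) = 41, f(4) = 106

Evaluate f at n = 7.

First differences: 1, -1, 9, 31, 65. Second differences: -2, 10, 22, 34. Third differences: 12, 12, 12.
Level-3 differences are constant, so f has degree 3.
Fitting a degree-3 polynomial gives f(n) = 2n³ - n² - 2n + 2.
Then f(7) = 625.

625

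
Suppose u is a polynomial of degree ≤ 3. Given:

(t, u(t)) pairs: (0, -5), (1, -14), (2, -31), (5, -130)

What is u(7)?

Write u(t) = at³ + bt² + ct + d; the 4 given values yield a linear system in the 4 coefficients.
Solving, the leading coefficient vanishes, and u(t) = -4t² - 5t - 5.
Then u(7) = -236.

-236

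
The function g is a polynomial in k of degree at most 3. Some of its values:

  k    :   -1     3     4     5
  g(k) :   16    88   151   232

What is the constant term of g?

Write g(k) = ak³ + bk² + ck + d; the 4 given values yield a linear system in the 4 coefficients.
Solving, the leading coefficient vanishes, and g(k) = 9k² + 7.
The constant term is g(0) = 7.

7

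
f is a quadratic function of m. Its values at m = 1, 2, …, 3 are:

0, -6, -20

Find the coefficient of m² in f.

Write f(m) = am² + bm + c; the 3 given values yield a linear system in the 3 coefficients.
Solving, f(m) = -4m² + 6m - 2.
The coefficient of m² is -4.

-4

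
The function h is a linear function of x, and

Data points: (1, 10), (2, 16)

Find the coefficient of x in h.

Write h(x) = ax + b; the 2 given values yield a linear system in the 2 coefficients.
Solving, h(x) = 6x + 4.
The coefficient of x is 6.

6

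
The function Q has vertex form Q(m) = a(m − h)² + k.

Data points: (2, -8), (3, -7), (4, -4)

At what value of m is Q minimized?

First differences 1, 3; second difference 2 = 2a, so a = 1.
Expanding, the m-coefficient is −2ah = -2h; matching it to the data gives h = 2, and then k = -8.
So Q(m) = 1(m − 2)² − 8.
Hence h = 2.

2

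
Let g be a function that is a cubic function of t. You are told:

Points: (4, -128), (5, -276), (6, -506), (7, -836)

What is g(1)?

Write g(t) = at³ + bt² + ct + d; the 4 given values yield a linear system in the 4 coefficients.
Solving, g(t) = -3t³ + 4t² - t + 4.
Then g(1) = 4.

4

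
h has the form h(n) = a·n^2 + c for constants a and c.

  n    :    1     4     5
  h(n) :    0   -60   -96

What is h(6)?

-140

From h(1) = 0 and h(4) = -60: 1a + c = 0 and 16a + c = -60.
Subtracting: 15a = -60, so a = -4; then c = 0 − (-4)·1 = 4.
So h(n) = -4n² + 4, and h(6) = -140.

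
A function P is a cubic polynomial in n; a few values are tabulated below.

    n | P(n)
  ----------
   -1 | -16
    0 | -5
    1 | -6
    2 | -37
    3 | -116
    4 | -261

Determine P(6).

-821

First differences: 11, -1, -31, -79, -145. Second differences: -12, -30, -48, -66. Third differences: -18, -18, -18.
Level-3 differences are constant, so P has degree 3.
Fitting a degree-3 polynomial gives P(n) = -3n³ - 6n² + 8n - 5.
Then P(6) = -821.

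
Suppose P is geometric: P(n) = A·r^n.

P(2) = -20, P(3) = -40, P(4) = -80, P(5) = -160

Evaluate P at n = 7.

Consecutive ratio: -40/(-20) = 2, and -80/(-40) = 2, so r = 2.
Then A·2^2 = -20 gives A = -5, and P(n) = -5·2^n.
P(7) = -5·2^7 = -640.

-640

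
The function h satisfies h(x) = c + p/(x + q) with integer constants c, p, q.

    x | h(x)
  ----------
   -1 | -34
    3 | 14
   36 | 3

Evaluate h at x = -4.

(h(x) − c)(x + q) = p for each data point; the three points give a linear system in c and q, then p follows.
Solving: c = 2, q = 0, p = 36, so h(x) = 2 + 36/(x + 0).
Then h(-4) = 2 + 36/(-4) = -7.

-7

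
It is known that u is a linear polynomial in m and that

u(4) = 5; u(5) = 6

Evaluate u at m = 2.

3

Write u(m) = am + b; the 2 given values yield a linear system in the 2 coefficients.
Solving, u(m) = m + 1.
Then u(2) = 3.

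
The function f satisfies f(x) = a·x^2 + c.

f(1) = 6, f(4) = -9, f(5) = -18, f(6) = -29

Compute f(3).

From f(1) = 6 and f(4) = -9: 1a + c = 6 and 16a + c = -9.
Subtracting: 15a = -15, so a = -1; then c = 6 − (-1)·1 = 7.
So f(x) = -1x² + 7, and f(3) = -2.

-2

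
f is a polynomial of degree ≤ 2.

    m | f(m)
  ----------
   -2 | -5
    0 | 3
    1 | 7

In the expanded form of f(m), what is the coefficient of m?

4

Write f(m) = am² + bm + c; the 3 given values yield a linear system in the 3 coefficients.
Solving, the leading coefficient vanishes, and f(m) = 4m + 3.
The coefficient of m is 4.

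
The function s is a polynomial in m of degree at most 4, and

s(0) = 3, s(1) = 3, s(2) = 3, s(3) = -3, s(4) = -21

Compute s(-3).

First differences: 0, 0, -6, -18. Second differences: 0, -6, -12. Third differences: -6, -6.
Level-3 differences are constant, so s has degree 3.
Fitting a degree-3 polynomial gives s(m) = -m³ + 3m² - 2m + 3.
Then s(-3) = 63.

63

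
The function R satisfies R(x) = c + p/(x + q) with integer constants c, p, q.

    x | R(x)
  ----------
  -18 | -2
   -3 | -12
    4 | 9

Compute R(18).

(R(x) − c)(x + q) = p for each data point; the three points give a linear system in c and q, then p follows.
Solving: c = 0, q = 0, p = 36, so R(x) = 36/(x + 0).
Then R(18) = 0 + 36/18 = 2.

2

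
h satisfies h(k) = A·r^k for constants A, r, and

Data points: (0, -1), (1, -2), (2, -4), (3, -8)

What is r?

Consecutive ratio: -2/(-1) = 2, and -4/(-2) = 2, so r = 2.
Then A·2^0 = -1 gives A = -1, and h(k) = -1·2^k.

2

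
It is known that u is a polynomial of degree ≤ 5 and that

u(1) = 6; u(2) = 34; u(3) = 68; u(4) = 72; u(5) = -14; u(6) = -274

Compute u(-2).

-42

First differences: 28, 34, 4, -86, -260. Second differences: 6, -30, -90, -174. Third differences: -36, -60, -84. Fourth differences: -24, -24.
Level-4 differences are constant, so u has degree 4.
Fitting a degree-4 polynomial gives u(x) = -x^4 + 4x³ + 4x² + 3x - 4.
Then u(-2) = -42.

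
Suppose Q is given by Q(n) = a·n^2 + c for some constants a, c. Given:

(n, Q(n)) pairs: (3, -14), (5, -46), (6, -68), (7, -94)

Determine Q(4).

From Q(3) = -14 and Q(5) = -46: 9a + c = -14 and 25a + c = -46.
Subtracting: 16a = -32, so a = -2; then c = -14 − (-2)·9 = 4.
So Q(n) = -2n² + 4, and Q(4) = -28.

-28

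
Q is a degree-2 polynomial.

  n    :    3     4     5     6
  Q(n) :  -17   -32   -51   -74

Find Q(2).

-6

First differences: -15, -19, -23. Second differences: -4, -4.
Level-2 differences are constant, so Q has degree 2.
Fitting a degree-2 polynomial gives Q(n) = -2n² - n + 4.
Then Q(2) = -6.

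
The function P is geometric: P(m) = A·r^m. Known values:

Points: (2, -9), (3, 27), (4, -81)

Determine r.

Consecutive ratio: 27/(-9) = -3, and -81/27 = -3, so r = -3.
Then A·(-3)^2 = -9 gives A = -1, and P(m) = -1·(-3)^m.

-3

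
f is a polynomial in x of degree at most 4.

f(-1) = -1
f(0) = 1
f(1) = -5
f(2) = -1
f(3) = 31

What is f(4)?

109

First differences: 2, -6, 4, 32. Second differences: -8, 10, 28. Third differences: 18, 18.
Level-3 differences are constant, so f has degree 3.
Fitting a degree-3 polynomial gives f(x) = 3x³ - 4x² - 5x + 1.
Then f(4) = 109.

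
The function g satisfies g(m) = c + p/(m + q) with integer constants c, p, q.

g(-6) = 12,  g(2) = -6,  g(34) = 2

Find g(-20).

5

(g(m) − c)(m + q) = p for each data point; the three points give a linear system in c and q, then p follows.
Solving: c = 3, q = 2, p = -36, so g(m) = 3 − 36/(m + 2).
Then g(-20) = 3 − 36/(-18) = 5.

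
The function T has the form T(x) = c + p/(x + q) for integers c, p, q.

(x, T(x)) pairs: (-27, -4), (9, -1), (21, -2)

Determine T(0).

5

(T(x) − c)(x + q) = p for each data point; the three points give a linear system in c and q, then p follows.
Solving: c = -3, q = 3, p = 24, so T(x) = -3 + 24/(x + 3).
Then T(0) = -3 + 24/3 = 5.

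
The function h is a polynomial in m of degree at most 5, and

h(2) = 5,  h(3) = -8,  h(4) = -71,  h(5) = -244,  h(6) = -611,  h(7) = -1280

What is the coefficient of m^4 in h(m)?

-1

First differences: -13, -63, -173, -367, -669. Second differences: -50, -110, -194, -302. Third differences: -60, -84, -108. Fourth differences: -24, -24.
Level-4 differences are constant, so h has degree 4.
Fitting a degree-4 polynomial gives h(m) = -m^4 + 4m³ - 6m² + 6m + 1.
The coefficient of m^4 is -1.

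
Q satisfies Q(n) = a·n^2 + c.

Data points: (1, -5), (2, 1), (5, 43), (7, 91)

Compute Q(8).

121

From Q(1) = -5 and Q(2) = 1: 1a + c = -5 and 4a + c = 1.
Subtracting: 3a = 6, so a = 2; then c = -5 − 2·1 = -7.
So Q(n) = 2n² − 7, and Q(8) = 121.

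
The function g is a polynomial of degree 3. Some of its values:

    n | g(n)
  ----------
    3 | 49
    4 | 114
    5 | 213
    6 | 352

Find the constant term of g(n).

-2

Write g(n) = an³ + bn² + cn + d; the 4 given values yield a linear system in the 4 coefficients.
Solving, g(n) = n³ + 5n² - 7n - 2.
The constant term is g(0) = -2.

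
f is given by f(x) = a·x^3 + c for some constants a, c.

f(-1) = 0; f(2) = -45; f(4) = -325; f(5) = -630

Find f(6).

-1085

From f(-1) = 0 and f(2) = -45: -1a + c = 0 and 8a + c = -45.
Subtracting: 9a = -45, so a = -5; then c = 0 − (-5)·(-1) = -5.
So f(x) = -5x³ − 5, and f(6) = -1085.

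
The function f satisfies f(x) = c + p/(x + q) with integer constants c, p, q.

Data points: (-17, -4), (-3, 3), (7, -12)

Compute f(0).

30

(f(x) − c)(x + q) = p for each data point; the three points give a linear system in c and q, then p follows.
Solving: c = -6, q = -1, p = -36, so f(x) = -6 − 36/(x − 1).
Then f(0) = -6 − 36/(-1) = 30.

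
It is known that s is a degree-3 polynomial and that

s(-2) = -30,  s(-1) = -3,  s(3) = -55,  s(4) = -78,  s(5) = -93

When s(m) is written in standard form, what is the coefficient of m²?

-8

Write s(m) = am³ + bm² + cm + d; the 5 given values yield a linear system in the 4 coefficients.
Solving, s(m) = m³ - 8m² - 4m + 2.
The coefficient of m² is -8.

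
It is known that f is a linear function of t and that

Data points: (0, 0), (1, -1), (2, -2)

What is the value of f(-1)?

Write f(t) = at + b; the 3 given values yield a linear system in the 2 coefficients.
Solving, f(t) = -t.
Then f(-1) = 1.

1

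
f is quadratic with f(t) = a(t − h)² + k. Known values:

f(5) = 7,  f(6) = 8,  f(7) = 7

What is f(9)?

-1

First differences 1, -1; second difference -2 = 2a, so a = -1.
Expanding, the t-coefficient is −2ah = 2h; matching it to the data gives h = 6, and then k = 8.
So f(t) = -1(t − 6)² + 8.
f(9) = -1·3² + 8 = -1.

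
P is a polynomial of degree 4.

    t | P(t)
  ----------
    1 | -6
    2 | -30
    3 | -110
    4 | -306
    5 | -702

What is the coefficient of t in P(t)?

0

Write P(t) = at^4 + bt³ + ct² + dt + e; the 5 given values yield a linear system in the 5 coefficients.
Solving, P(t) = -t^4 - 3t² - 2.
The coefficient of t is 0.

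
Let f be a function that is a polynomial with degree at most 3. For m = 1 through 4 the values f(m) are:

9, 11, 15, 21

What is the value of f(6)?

39

Write f(m) = am³ + bm² + cm + d; the 4 given values yield a linear system in the 4 coefficients.
Solving, the leading coefficient vanishes, and f(m) = m² - m + 9.
Then f(6) = 39.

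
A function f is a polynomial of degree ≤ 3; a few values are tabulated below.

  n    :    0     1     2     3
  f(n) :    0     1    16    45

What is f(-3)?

First differences: 1, 15, 29. Second differences: 14, 14.
Level-2 differences are constant, so f has degree 2.
Fitting a degree-2 polynomial gives f(n) = 7n² - 6n.
Then f(-3) = 81.

81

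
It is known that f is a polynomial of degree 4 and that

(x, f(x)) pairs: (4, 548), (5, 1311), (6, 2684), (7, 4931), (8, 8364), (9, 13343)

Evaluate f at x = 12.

Write f(x) = ax^4 + bx³ + cx² + dx + e; the 6 given values yield a linear system in the 5 coefficients.
Solving, f(x) = 2x^4 + 3x² - 2x - 4.
Then f(12) = 41876.

41876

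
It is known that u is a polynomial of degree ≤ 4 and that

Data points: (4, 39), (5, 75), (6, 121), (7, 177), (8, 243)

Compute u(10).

Write u(k) = ak^4 + bk³ + ck² + dk + e; the 5 given values yield a linear system in the 5 coefficients.
Solving, the top 2 coefficients vanish, and u(k) = 5k² - 9k - 5.
Then u(10) = 405.

405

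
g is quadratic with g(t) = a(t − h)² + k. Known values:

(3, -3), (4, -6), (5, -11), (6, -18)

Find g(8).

First differences -3, -5, -7; second difference -2 = 2a, so a = -1.
Expanding, the t-coefficient is −2ah = 2h; matching it to the data gives h = 2, and then k = -2.
So g(t) = -1(t − 2)² − 2.
g(8) = -1·6² − 2 = -38.

-38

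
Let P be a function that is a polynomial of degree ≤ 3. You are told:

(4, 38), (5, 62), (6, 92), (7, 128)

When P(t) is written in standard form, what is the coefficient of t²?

3

Write P(t) = at³ + bt² + ct + d; the 4 given values yield a linear system in the 4 coefficients.
Solving, the leading coefficient vanishes, and P(t) = 3t² - 3t + 2.
The coefficient of t² is 3.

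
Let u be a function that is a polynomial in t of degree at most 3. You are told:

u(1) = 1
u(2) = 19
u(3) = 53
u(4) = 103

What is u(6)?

Write u(t) = at³ + bt² + ct + d; the 4 given values yield a linear system in the 4 coefficients.
Solving, the leading coefficient vanishes, and u(t) = 8t² - 6t - 1.
Then u(6) = 251.

251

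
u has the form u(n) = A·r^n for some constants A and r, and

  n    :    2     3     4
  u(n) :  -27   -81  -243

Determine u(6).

Consecutive ratio: -81/(-27) = 3, and -243/(-81) = 3, so r = 3.
Then A·3^2 = -27 gives A = -3, and u(n) = -3·3^n.
u(6) = -3·3^6 = -2187.

-2187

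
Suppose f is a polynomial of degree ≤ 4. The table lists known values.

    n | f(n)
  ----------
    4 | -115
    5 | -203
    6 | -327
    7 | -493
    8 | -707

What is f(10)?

-1303

Write f(n) = an^4 + bn³ + cn² + dn + e; the 5 given values yield a linear system in the 5 coefficients.
Solving, the leading coefficient vanishes, and f(n) = -n³ - 3n² - 3.
Then f(10) = -1303.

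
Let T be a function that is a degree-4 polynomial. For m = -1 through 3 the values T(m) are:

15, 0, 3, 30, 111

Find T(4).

Write T(m) = am^4 + bm³ + cm² + dm + e; the 5 given values yield a linear system in the 5 coefficients.
Solving, T(m) = m^4 - m³ + 8m² - 5m.
Then T(4) = 300.

300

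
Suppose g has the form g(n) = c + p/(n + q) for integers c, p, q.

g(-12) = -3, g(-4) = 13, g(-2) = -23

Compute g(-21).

(g(n) − c)(n + q) = p for each data point; the three points give a linear system in c and q, then p follows.
Solving: c = -5, q = 3, p = -18, so g(n) = -5 − 18/(n + 3).
Then g(-21) = -5 − 18/(-18) = -4.

-4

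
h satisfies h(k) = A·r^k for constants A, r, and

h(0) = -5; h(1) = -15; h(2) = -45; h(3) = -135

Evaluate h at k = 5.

Consecutive ratio: -15/(-5) = 3, and -45/(-15) = 3, so r = 3.
Then A·3^0 = -5 gives A = -5, and h(k) = -5·3^k.
h(5) = -5·3^5 = -1215.

-1215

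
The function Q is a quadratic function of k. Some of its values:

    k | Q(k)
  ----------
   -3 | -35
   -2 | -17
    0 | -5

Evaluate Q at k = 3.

Write Q(k) = ak² + bk + c; the 3 given values yield a linear system in the 3 coefficients.
Solving, Q(k) = -4k² - 2k - 5.
Then Q(3) = -47.

-47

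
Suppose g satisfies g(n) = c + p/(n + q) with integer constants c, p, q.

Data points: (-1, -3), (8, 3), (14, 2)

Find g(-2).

(g(n) − c)(n + q) = p for each data point; the three points give a linear system in c and q, then p follows.
Solving: c = 1, q = -2, p = 12, so g(n) = 1 + 12/(n − 2).
Then g(-2) = 1 + 12/(-4) = -2.

-2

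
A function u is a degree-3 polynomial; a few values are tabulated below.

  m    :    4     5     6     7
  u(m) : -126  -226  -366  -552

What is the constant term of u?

Write u(m) = am³ + bm² + cm + d; the 4 given values yield a linear system in the 4 coefficients.
Solving, u(m) = -m³ - 5m² + 6m - 6.
The constant term is u(0) = -6.

-6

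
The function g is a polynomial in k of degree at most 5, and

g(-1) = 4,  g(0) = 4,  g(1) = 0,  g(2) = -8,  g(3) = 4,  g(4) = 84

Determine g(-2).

24

Write g(k) = ak^5 + bk^4 + ck³ + dk² + ek + p; the 6 given values yield a linear system in the 6 coefficients.
Solving, the leading coefficient vanishes, and g(k) = k^4 - 2k³ - 3k² + 4.
Then g(-2) = 24.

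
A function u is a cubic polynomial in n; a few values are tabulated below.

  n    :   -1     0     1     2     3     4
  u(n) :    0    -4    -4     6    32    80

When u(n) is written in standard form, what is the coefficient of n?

First differences: -4, 0, 10, 26, 48. Second differences: 4, 10, 16, 22. Third differences: 6, 6, 6.
Level-3 differences are constant, so u has degree 3.
Fitting a degree-3 polynomial gives u(n) = n³ + 2n² - 3n - 4.
The coefficient of n is -3.

-3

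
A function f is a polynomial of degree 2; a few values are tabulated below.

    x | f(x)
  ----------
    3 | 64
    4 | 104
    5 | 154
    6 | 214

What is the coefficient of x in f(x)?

5

First differences: 40, 50, 60. Second differences: 10, 10.
Level-2 differences are constant, so f has degree 2.
Fitting a degree-2 polynomial gives f(x) = 5x² + 5x + 4.
The coefficient of x is 5.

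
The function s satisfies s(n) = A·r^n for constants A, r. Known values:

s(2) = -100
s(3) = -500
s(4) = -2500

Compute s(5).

-12500

Consecutive ratio: -500/(-100) = 5, and -2500/(-500) = 5, so r = 5.
Then A·5^2 = -100 gives A = -4, and s(n) = -4·5^n.
s(5) = -4·5^5 = -12500.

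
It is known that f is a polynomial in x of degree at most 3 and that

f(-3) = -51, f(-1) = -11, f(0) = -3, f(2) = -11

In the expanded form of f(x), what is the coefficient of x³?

Write f(x) = ax³ + bx² + cx + d; the 4 given values yield a linear system in the 4 coefficients.
Solving, the leading coefficient vanishes, and f(x) = -4x² + 4x - 3.
The coefficient of x³ is 0.

0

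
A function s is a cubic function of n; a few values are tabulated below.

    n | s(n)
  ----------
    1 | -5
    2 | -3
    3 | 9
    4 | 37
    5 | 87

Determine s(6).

Write s(n) = an³ + bn² + cn + d; the 5 given values yield a linear system in the 4 coefficients.
Solving, s(n) = n³ - n² - 2n - 3.
Then s(6) = 165.

165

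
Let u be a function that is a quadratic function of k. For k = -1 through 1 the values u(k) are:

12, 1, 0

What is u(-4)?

105

Write u(k) = ak² + bk + c; the 3 given values yield a linear system in the 3 coefficients.
Solving, u(k) = 5k² - 6k + 1.
Then u(-4) = 105.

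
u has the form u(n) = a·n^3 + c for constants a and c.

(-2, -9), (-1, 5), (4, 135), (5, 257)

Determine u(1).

9

From u(-2) = -9 and u(-1) = 5: -8a + c = -9 and -1a + c = 5.
Subtracting: 7a = 14, so a = 2; then c = -9 − 2·(-8) = 7.
So u(n) = 2n³ + 7, and u(1) = 9.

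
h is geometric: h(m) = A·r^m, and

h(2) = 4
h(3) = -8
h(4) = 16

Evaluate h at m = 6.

64

Consecutive ratio: -8/4 = -2, and 16/(-8) = -2, so r = -2.
Then A·(-2)^2 = 4 gives A = 1, and h(m) = 1·(-2)^m.
h(6) = 1·(-2)^6 = 64.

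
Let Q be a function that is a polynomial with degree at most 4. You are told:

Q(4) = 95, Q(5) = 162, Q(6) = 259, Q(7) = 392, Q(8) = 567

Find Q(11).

Write Q(m) = am^4 + bm³ + cm² + dm + e; the 5 given values yield a linear system in the 5 coefficients.
Solving, the leading coefficient vanishes, and Q(m) = m³ + 6m + 7.
Then Q(11) = 1404.

1404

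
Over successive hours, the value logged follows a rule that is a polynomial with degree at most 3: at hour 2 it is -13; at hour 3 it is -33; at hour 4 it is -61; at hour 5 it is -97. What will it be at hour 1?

-1

Write the value at x as Q(x).
First differences: -20, -28, -36. Second differences: -8, -8.
Level-2 differences are constant, so Q has degree 2.
Fitting a degree-2 polynomial gives Q(x) = -4x² + 3.
Then Q(1) = -1.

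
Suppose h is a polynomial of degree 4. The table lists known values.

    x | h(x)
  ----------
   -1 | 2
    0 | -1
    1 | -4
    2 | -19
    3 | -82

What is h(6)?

-1279

Write h(x) = ax^4 + bx³ + cx² + dx + e; the 5 given values yield a linear system in the 5 coefficients.
Solving, h(x) = -x^4 + x² - 3x - 1.
Then h(6) = -1279.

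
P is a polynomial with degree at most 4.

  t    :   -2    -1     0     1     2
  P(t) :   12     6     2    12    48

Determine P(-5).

-78

Write P(t) = at^4 + bt³ + ct² + dt + e; the 5 given values yield a linear system in the 5 coefficients.
Solving, the leading coefficient vanishes, and P(t) = 2t³ + 7t² + t + 2.
Then P(-5) = -78.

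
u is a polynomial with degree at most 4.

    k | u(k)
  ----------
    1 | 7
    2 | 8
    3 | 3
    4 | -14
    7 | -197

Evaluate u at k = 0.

Write u(k) = ak^4 + bk³ + ck² + dk + e; the 5 given values yield a linear system in the 5 coefficients.
Solving, the leading coefficient vanishes, and u(k) = -k³ + 3k² - k + 6.
Then u(0) = 6.

6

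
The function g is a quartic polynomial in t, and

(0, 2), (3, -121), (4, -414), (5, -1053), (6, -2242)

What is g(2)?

-18

Write g(t) = at^4 + bt³ + ct² + dt + e; the 5 given values yield a linear system in the 5 coefficients.
Solving, g(t) = -2t^4 + 2t³ - 3t² + 4t + 2.
Then g(2) = -18.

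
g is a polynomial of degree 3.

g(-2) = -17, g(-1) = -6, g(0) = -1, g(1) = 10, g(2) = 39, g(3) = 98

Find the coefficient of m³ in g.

2

First differences: 11, 5, 11, 29, 59. Second differences: -6, 6, 18, 30. Third differences: 12, 12, 12.
Level-3 differences are constant, so g has degree 3.
Fitting a degree-3 polynomial gives g(m) = 2m³ + 3m² + 6m - 1.
The coefficient of m³ is 2.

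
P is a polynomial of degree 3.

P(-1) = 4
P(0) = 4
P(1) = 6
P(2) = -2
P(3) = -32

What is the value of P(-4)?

136

First differences: 0, 2, -8, -30. Second differences: 2, -10, -22. Third differences: -12, -12.
Level-3 differences are constant, so P has degree 3.
Fitting a degree-3 polynomial gives P(n) = -2n³ + n² + 3n + 4.
Then P(-4) = 136.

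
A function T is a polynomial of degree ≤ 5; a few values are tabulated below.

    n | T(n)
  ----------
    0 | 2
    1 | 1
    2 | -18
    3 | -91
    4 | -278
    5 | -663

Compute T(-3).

Write T(n) = an^5 + bn^4 + cn³ + dn² + en + p; the 6 given values yield a linear system in the 6 coefficients.
Solving, the leading coefficient vanishes, and T(n) = -n^4 - 2n² + 2n + 2.
Then T(-3) = -103.

-103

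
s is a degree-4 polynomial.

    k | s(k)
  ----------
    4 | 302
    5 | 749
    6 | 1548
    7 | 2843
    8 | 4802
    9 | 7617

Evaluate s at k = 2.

First differences: 447, 799, 1295, 1959, 2815. Second differences: 352, 496, 664, 856. Third differences: 144, 168, 192. Fourth differences: 24, 24.
Level-4 differences are constant, so s has degree 4.
Fitting a degree-4 polynomial gives s(k) = k^4 + 2k³ - 5k² + k - 6.
Then s(2) = 8.

8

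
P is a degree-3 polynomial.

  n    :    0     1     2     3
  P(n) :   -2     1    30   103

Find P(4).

Write P(n) = an³ + bn² + cn + d; the 4 given values yield a linear system in the 4 coefficients.
Solving, P(n) = 3n³ + 4n² - 4n - 2.
Then P(4) = 238.

238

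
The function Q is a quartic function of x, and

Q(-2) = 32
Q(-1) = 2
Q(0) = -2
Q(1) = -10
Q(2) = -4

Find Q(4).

Write Q(x) = ax^4 + bx³ + cx² + dx + e; the 5 given values yield a linear system in the 5 coefficients.
Solving, Q(x) = 2x^4 - x³ - 4x² - 5x - 2.
Then Q(4) = 362.

362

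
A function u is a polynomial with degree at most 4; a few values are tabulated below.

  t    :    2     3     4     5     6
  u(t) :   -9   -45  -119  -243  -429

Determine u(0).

First differences: -36, -74, -124, -186. Second differences: -38, -50, -62. Third differences: -12, -12.
Level-3 differences are constant, so u has degree 3.
Fitting a degree-3 polynomial gives u(t) = -2t³ - t² + 7t - 3.
Then u(0) = -3.

-3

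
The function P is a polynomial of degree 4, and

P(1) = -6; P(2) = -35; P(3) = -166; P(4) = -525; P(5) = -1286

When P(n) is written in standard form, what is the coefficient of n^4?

Write P(n) = an^4 + bn³ + cn² + dn + e; the 5 given values yield a linear system in the 5 coefficients.
Solving, P(n) = -2n^4 - n³ + 5n² - 7n - 1.
The coefficient of n^4 is -2.

-2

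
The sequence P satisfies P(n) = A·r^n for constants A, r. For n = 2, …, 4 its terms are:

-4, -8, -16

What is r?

2

Consecutive ratio: -8/(-4) = 2, and -16/(-8) = 2, so r = 2.
Then A·2^2 = -4 gives A = -1, and P(n) = -1·2^n.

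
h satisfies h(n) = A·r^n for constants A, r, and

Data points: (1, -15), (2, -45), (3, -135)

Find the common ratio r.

3

Consecutive ratio: -45/(-15) = 3, and -135/(-45) = 3, so r = 3.
Then A·3^1 = -15 gives A = -5, and h(n) = -5·3^n.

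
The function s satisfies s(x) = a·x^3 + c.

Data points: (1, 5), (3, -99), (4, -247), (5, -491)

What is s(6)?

-855

From s(1) = 5 and s(3) = -99: 1a + c = 5 and 27a + c = -99.
Subtracting: 26a = -104, so a = -4; then c = 5 − (-4)·1 = 9.
So s(x) = -4x³ + 9, and s(6) = -855.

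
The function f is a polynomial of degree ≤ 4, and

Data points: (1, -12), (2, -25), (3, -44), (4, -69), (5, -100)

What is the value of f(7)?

First differences: -13, -19, -25, -31. Second differences: -6, -6, -6.
Level-2 differences are constant, so f has degree 2.
Fitting a degree-2 polynomial gives f(m) = -3m² - 4m - 5.
Then f(7) = -180.

-180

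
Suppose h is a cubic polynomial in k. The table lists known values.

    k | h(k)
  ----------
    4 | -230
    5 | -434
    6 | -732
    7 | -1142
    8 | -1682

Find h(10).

Write h(k) = ak³ + bk² + ck + d; the 5 given values yield a linear system in the 4 coefficients.
Solving, h(k) = -3k³ - 2k² - 3k + 6.
Then h(10) = -3224.

-3224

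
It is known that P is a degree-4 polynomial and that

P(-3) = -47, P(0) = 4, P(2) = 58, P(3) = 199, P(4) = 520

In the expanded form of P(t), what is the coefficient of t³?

4

Write P(t) = at^4 + bt³ + ct² + dt + e; the 5 given values yield a linear system in the 5 coefficients.
Solving, P(t) = t^4 + 4t³ - t² + 5t + 4.
The coefficient of t³ is 4.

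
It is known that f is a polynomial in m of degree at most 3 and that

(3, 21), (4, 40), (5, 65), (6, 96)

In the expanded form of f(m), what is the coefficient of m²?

First differences: 19, 25, 31. Second differences: 6, 6.
Level-2 differences are constant, so f has degree 2.
Fitting a degree-2 polynomial gives f(m) = 3m² - 2m.
The coefficient of m² is 3.

3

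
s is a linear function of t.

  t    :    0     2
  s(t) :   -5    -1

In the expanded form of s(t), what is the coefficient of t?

2

Write s(t) = at + b; the 2 given values yield a linear system in the 2 coefficients.
Solving, s(t) = 2t - 5.
The coefficient of t is 2.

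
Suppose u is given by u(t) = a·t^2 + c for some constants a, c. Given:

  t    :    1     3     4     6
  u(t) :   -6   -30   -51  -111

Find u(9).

-246

From u(1) = -6 and u(3) = -30: 1a + c = -6 and 9a + c = -30.
Subtracting: 8a = -24, so a = -3; then c = -6 − (-3)·1 = -3.
So u(t) = -3t² − 3, and u(9) = -246.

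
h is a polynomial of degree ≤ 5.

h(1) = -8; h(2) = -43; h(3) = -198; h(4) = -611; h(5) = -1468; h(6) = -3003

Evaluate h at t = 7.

-5498

First differences: -35, -155, -413, -857, -1535. Second differences: -120, -258, -444, -678. Third differences: -138, -186, -234. Fourth differences: -48, -48.
Level-4 differences are constant, so h has degree 4.
Fitting a degree-4 polynomial gives h(t) = -2t^4 - 3t³ + 8t² - 8t - 3.
Then h(7) = -5498.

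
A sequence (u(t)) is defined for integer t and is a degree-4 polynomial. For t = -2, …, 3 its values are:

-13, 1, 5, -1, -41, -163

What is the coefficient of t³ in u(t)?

-2

First differences: 14, 4, -6, -40, -122. Second differences: -10, -10, -34, -82. Third differences: 0, -24, -48. Fourth differences: -24, -24.
Level-4 differences are constant, so u has degree 4.
Fitting a degree-4 polynomial gives u(t) = -t^4 - 2t³ - 4t² + t + 5.
The coefficient of t³ is -2.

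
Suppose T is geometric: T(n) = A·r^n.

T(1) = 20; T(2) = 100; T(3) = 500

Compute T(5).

12500

Consecutive ratio: 100/20 = 5, and 500/100 = 5, so r = 5.
Then A·5^1 = 20 gives A = 4, and T(n) = 4·5^n.
T(5) = 4·5^5 = 12500.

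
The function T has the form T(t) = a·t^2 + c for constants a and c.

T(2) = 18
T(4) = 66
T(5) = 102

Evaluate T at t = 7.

From T(2) = 18 and T(4) = 66: 4a + c = 18 and 16a + c = 66.
Subtracting: 12a = 48, so a = 4; then c = 18 − 4·4 = 2.
So T(t) = 4t² + 2, and T(7) = 198.

198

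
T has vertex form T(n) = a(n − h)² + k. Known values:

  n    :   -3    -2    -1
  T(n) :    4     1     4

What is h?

First differences -3, 3; second difference 6 = 2a, so a = 3.
Expanding, the n-coefficient is −2ah = -6h; matching it to the data gives h = -2, and then k = 1.
So T(n) = 3(n + 2)² + 1.
Hence h = -2.

-2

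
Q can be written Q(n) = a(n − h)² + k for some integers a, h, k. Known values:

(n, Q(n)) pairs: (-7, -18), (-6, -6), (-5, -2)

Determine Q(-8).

-38

First differences 12, 4; second difference -8 = 2a, so a = -4.
Expanding, the n-coefficient is −2ah = 8h; matching it to the data gives h = -5, and then k = -2.
So Q(n) = -4(n + 5)² − 2.
Q(-8) = -4·(-3)² − 2 = -38.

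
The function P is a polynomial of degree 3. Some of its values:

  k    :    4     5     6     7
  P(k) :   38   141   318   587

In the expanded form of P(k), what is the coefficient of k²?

Write P(k) = ak³ + bk² + ck + d; the 4 given values yield a linear system in the 4 coefficients.
Solving, P(k) = 3k³ - 8k² - 8k + 6.
The coefficient of k² is -8.

-8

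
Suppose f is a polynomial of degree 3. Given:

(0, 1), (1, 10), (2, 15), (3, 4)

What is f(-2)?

Write f(x) = ax³ + bx² + cx + d; the 4 given values yield a linear system in the 4 coefficients.
Solving, f(x) = -2x³ + 4x² + 7x + 1.
Then f(-2) = 19.

19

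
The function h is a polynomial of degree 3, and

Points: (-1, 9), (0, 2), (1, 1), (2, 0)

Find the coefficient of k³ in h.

Write h(k) = ak³ + bk² + ck + d; the 4 given values yield a linear system in the 4 coefficients.
Solving, h(k) = -k³ + 3k² - 3k + 2.
The coefficient of k³ is -1.

-1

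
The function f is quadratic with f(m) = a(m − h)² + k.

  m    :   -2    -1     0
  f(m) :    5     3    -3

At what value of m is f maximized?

-2

First differences -2, -6; second difference -4 = 2a, so a = -2.
Expanding, the m-coefficient is −2ah = 4h; matching it to the data gives h = -2, and then k = 5.
So f(m) = -2(m + 2)² + 5.
Hence h = -2.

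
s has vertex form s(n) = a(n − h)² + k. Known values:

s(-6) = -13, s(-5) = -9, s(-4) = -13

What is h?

-5

First differences 4, -4; second difference -8 = 2a, so a = -4.
Expanding, the n-coefficient is −2ah = 8h; matching it to the data gives h = -5, and then k = -9.
So s(n) = -4(n + 5)² − 9.
Hence h = -5.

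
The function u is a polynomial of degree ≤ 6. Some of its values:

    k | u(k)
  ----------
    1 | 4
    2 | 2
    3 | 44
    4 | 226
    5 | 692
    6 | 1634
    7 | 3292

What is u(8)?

5954

First differences: -2, 42, 182, 466, 942, 1658. Second differences: 44, 140, 284, 476, 716. Third differences: 96, 144, 192, 240. Fourth differences: 48, 48, 48.
Level-4 differences are constant, so u has degree 4.
Fitting a degree-4 polynomial gives u(k) = 2k^4 - 4k³ - 4k² + 8k + 2.
Then u(8) = 5954.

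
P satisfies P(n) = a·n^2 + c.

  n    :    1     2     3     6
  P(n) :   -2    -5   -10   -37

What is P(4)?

From P(1) = -2 and P(2) = -5: 1a + c = -2 and 4a + c = -5.
Subtracting: 3a = -3, so a = -1; then c = -2 − (-1)·1 = -1.
So P(n) = -1n² − 1, and P(4) = -17.

-17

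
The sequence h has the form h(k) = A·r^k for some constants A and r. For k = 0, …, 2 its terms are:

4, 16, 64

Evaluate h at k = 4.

Consecutive ratio: 16/4 = 4, and 64/16 = 4, so r = 4.
Then A·4^0 = 4 gives A = 4, and h(k) = 4·4^k.
h(4) = 4·4^4 = 1024.

1024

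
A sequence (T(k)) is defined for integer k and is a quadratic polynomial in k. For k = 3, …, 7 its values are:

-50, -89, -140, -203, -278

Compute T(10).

-575

First differences: -39, -51, -63, -75. Second differences: -12, -12, -12.
Level-2 differences are constant, so T has degree 2.
Fitting a degree-2 polynomial gives T(k) = -6k² + 3k - 5.
Then T(10) = -575.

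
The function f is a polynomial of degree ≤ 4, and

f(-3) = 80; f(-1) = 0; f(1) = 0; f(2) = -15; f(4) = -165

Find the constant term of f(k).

-1

Write f(k) = ak^4 + bk³ + ck² + dk + e; the 5 given values yield a linear system in the 5 coefficients.
Solving, the leading coefficient vanishes, and f(k) = -3k³ + k² + 3k - 1.
The constant term is f(0) = -1.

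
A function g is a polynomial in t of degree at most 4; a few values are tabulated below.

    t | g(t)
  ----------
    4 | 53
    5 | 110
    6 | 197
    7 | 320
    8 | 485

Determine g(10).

Write g(t) = at^4 + bt³ + ct² + dt + e; the 5 given values yield a linear system in the 5 coefficients.
Solving, the leading coefficient vanishes, and g(t) = t³ - 4t + 5.
Then g(10) = 965.

965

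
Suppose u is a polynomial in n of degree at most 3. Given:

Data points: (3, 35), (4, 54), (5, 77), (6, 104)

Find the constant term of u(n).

2

Write u(n) = an³ + bn² + cn + d; the 4 given values yield a linear system in the 4 coefficients.
Solving, the leading coefficient vanishes, and u(n) = 2n² + 5n + 2.
The constant term is u(0) = 2.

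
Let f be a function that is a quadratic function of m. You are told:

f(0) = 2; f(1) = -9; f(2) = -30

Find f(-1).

3

Write f(m) = am² + bm + c; the 3 given values yield a linear system in the 3 coefficients.
Solving, f(m) = -5m² - 6m + 2.
Then f(-1) = 3.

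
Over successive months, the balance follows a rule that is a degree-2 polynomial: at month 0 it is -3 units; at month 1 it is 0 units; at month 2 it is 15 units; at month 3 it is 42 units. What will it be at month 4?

81

Write the value at t as h(t).
Write h(t) = at² + bt + c; the 4 given values yield a linear system in the 3 coefficients.
Solving, h(t) = 6t² - 3t - 3.
Then h(4) = 81.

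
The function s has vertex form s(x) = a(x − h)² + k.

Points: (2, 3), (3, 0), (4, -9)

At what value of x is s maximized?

First differences -3, -9; second difference -6 = 2a, so a = -3.
Expanding, the x-coefficient is −2ah = 6h; matching it to the data gives h = 2, and then k = 3.
So s(x) = -3(x − 2)² + 3.
Hence h = 2.

2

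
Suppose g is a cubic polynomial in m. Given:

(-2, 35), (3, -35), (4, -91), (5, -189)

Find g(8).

-855

Write g(m) = am³ + bm² + cm + d; the 4 given values yield a linear system in the 4 coefficients.
Solving, g(m) = -2m³ + 3m² - 3m + 1.
Then g(8) = -855.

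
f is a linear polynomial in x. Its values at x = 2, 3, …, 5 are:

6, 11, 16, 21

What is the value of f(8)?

Write f(x) = ax + b; the 4 given values yield a linear system in the 2 coefficients.
Solving, f(x) = 5x - 4.
Then f(8) = 36.

36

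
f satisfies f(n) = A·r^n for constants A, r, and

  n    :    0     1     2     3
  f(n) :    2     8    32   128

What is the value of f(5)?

Consecutive ratio: 8/2 = 4, and 32/8 = 4, so r = 4.
Then A·4^0 = 2 gives A = 2, and f(n) = 2·4^n.
f(5) = 2·4^5 = 2048.

2048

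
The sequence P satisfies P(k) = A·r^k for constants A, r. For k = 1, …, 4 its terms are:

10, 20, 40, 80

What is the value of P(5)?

Consecutive ratio: 20/10 = 2, and 40/20 = 2, so r = 2.
Then A·2^1 = 10 gives A = 5, and P(k) = 5·2^k.
P(5) = 5·2^5 = 160.

160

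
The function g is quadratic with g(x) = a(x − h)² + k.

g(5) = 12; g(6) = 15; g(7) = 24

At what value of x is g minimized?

First differences 3, 9; second difference 6 = 2a, so a = 3.
Expanding, the x-coefficient is −2ah = -6h; matching it to the data gives h = 5, and then k = 12.
So g(x) = 3(x − 5)² + 12.
Hence h = 5.

5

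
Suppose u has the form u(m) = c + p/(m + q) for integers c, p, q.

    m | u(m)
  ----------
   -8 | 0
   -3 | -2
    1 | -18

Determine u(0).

-8

(u(m) − c)(m + q) = p for each data point; the three points give a linear system in c and q, then p follows.
Solving: c = 2, q = -2, p = 20, so u(m) = 2 + 20/(m − 2).
Then u(0) = 2 + 20/(-2) = -8.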